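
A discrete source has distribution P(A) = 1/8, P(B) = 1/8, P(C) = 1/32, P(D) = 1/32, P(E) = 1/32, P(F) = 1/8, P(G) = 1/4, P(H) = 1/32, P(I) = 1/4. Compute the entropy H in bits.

2.75 bits

Each probability is a power of 1/2, so log₂(1/p) is an integer.
H = Σ p·log₂(1/p) = 1/8·3 + 1/8·3 + 1/32·5 + 1/32·5 + 1/32·5 + 1/8·3 + 1/4·2 + 1/32·5 + 1/4·2 = 2.75 bits.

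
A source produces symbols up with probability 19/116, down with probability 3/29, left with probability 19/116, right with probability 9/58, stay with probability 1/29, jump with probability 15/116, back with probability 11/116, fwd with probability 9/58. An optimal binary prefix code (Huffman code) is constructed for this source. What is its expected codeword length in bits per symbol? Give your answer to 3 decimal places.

Repeatedly combine the two least-probable nodes; the expected code length is the sum of the merged weights.
merge 1/29 + 11/116 → 15/116
merge 3/29 + 15/116 → 27/116
merge 15/116 + 9/58 → 33/116
merge 9/58 + 19/116 → 37/116
merge 19/116 + 27/116 → 23/58
merge 33/116 + 37/116 → 35/58
merge 23/58 + 35/58 → 1
L = 15/116 + 27/116 + 33/116 + 37/116 + 23/58 + 35/58 + 1 = 86/29 ≈ 2.966 bits/symbol.

2.966 bits/symbol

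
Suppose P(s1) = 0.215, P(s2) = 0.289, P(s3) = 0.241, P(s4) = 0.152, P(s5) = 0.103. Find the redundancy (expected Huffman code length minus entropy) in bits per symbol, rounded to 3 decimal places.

0.015 bits

Entropy H = −Σ p log₂ p ≈ 2.2400 bits.
Huffman merges: 103/1000+19/125→51/200; 43/200+241/1000→57/125; 51/200+289/1000→68/125; 57/125+68/125→1. L = 451/200 ≈ 2.2550.
L − H = 2.2550 − 2.2400 = 0.015 bits.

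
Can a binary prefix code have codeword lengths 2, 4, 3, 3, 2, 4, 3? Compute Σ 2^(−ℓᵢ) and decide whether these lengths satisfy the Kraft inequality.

1; yes

With common denominator 2^4 = 16: Σ 2^(−ℓᵢ) = 4/16 + 1/16 + 2/16 + 2/16 + 4/16 + 1/16 + 2/16 = 16/16 = 1.
Kraft's inequality requires Σ ≤ 1; here Σ = 1 ≤ 1, so such a prefix code exists.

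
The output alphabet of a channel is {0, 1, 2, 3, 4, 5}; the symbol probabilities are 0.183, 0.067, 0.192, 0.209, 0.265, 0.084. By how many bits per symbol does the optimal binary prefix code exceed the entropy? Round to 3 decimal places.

Entropy H = −Σ p log₂ p ≈ 2.4467 bits.
Huffman merges: 67/1000+21/250→151/1000; 151/1000+183/1000→167/500; 24/125+209/1000→401/1000; 53/200+167/500→599/1000; 401/1000+599/1000→1. L = 497/200 ≈ 2.4850.
L − H = 2.4850 − 2.4467 = 0.038 bits.

0.038 bits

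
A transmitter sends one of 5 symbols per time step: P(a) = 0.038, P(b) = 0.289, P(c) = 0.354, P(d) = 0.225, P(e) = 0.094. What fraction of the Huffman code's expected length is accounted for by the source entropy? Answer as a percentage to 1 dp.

95.3%

Entropy H = −Σ p log₂ p ≈ 2.0320 bits.
Huffman merges: 19/500+47/500→33/250; 33/250+9/40→357/1000; 289/1000+177/500→643/1000; 357/1000+643/1000→1. L = 533/250 ≈ 2.1320.
Efficiency = H/L = 2.0320/2.1320 = 95.3%.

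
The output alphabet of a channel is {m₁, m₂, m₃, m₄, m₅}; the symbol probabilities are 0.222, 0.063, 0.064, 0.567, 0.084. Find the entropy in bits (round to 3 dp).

1.751 bits

H = −Σ pᵢ log₂ pᵢ.
−0.222·log₂(0.222) = 0.4820
−0.063·log₂(0.063) = 0.2513
−0.064·log₂(0.064) = 0.2538
−0.567·log₂(0.567) = 0.4641
−0.084·log₂(0.084) = 0.3002
Sum ≈ 1.7514 → 1.751 bits.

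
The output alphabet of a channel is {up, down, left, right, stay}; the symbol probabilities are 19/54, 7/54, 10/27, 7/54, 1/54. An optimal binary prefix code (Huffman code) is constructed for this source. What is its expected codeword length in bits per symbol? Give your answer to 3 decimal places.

2.056 bits/symbol

Repeatedly combine the two least-probable nodes; the expected code length is the sum of the merged weights.
merge 1/54 + 7/54 → 4/27
merge 7/54 + 4/27 → 5/18
merge 5/18 + 19/54 → 17/27
merge 10/27 + 17/27 → 1
L = 4/27 + 5/18 + 17/27 + 1 = 37/18 ≈ 2.056 bits/symbol.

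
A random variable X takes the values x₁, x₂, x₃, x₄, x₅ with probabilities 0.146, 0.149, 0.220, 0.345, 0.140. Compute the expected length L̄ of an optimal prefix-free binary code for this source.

2.286 bits/symbol

Repeatedly combine the two least-probable nodes; the expected code length is the sum of the merged weights.
merge 7/50 + 73/500 → 143/500
merge 149/1000 + 11/50 → 369/1000
merge 143/500 + 69/200 → 631/1000
merge 369/1000 + 631/1000 → 1
L = 143/500 + 369/1000 + 631/1000 + 1 = 1143/500 = 2.286 bits/symbol.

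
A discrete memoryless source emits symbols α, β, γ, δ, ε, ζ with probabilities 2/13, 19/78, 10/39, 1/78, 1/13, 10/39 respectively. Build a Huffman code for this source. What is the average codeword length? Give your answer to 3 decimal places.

2.333 bits/symbol

Repeatedly combine the two least-probable nodes; the expected code length is the sum of the merged weights.
merge 1/78 + 1/13 → 7/78
merge 7/78 + 2/13 → 19/78
merge 19/78 + 19/78 → 19/39
merge 10/39 + 10/39 → 20/39
merge 19/39 + 20/39 → 1
L = 7/78 + 19/78 + 19/39 + 20/39 + 1 = 7/3 ≈ 2.333 bits/symbol.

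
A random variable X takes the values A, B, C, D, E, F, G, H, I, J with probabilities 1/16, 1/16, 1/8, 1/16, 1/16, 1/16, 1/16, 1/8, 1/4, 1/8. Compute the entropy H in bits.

Each probability is a power of 1/2, so log₂(1/p) is an integer.
H = Σ p·log₂(1/p) = 1/16·4 + 1/16·4 + 1/8·3 + 1/16·4 + 1/16·4 + 1/16·4 + 1/16·4 + 1/8·3 + 1/4·2 + 1/8·3 = 3.125 bits.

3.125 bits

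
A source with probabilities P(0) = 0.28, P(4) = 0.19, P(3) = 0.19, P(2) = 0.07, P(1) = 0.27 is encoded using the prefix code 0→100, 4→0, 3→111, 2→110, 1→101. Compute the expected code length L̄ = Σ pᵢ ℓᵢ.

L̄ = Σ pᵢ·ℓᵢ = 0.28·3 + 0.19·1 + 0.19·3 + 0.07·3 + 0.27·3 = 2.62 bits/symbol.

2.62 bits/symbol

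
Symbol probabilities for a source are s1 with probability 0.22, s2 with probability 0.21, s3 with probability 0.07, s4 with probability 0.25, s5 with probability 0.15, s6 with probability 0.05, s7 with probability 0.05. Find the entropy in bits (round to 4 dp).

2.5647 bits

H = −Σ pᵢ log₂ pᵢ.
−0.22·log₂(0.22) = 0.4806
−0.21·log₂(0.21) = 0.4728
−0.07·log₂(0.07) = 0.2686
−0.25·log₂(0.25) = 0.5000
−0.15·log₂(0.15) = 0.4105
−0.05·log₂(0.05) = 0.2161
−0.05·log₂(0.05) = 0.2161
Sum ≈ 2.5647 → 2.5647 bits.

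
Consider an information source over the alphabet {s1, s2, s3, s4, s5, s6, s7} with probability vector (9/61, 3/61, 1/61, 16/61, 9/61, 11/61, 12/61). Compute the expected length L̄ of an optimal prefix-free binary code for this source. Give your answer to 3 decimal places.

Repeatedly combine the two least-probable nodes; the expected code length is the sum of the merged weights.
merge 1/61 + 3/61 → 4/61
merge 4/61 + 9/61 → 13/61
merge 9/61 + 11/61 → 20/61
merge 12/61 + 13/61 → 25/61
merge 16/61 + 20/61 → 36/61
merge 25/61 + 36/61 → 1
L = 4/61 + 13/61 + 20/61 + 25/61 + 36/61 + 1 = 159/61 ≈ 2.607 bits/symbol.

2.607 bits/symbol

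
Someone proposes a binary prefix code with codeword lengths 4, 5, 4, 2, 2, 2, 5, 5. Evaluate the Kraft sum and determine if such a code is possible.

With common denominator 2^5 = 32: Σ 2^(−ℓᵢ) = 2/32 + 1/32 + 2/32 + 8/32 + 8/32 + 8/32 + 1/32 + 1/32 = 31/32 = 0.96875.
Kraft's inequality requires Σ ≤ 1; here Σ = 0.96875 ≤ 1, so such a prefix code exists.

0.96875; yes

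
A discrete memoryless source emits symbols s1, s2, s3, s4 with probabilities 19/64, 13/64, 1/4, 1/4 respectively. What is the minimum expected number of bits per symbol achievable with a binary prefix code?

2 bits/symbol

Repeatedly combine the two least-probable nodes; the expected code length is the sum of the merged weights.
merge 13/64 + 1/4 → 29/64
merge 1/4 + 19/64 → 35/64
merge 29/64 + 35/64 → 1
L = 29/64 + 35/64 + 1 = 2 bits/symbol.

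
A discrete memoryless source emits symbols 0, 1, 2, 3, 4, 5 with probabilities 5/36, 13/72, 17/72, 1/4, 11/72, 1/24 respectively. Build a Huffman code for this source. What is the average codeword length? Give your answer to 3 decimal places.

Repeatedly combine the two least-probable nodes; the expected code length is the sum of the merged weights.
merge 1/24 + 5/36 → 13/72
merge 11/72 + 13/72 → 1/3
merge 13/72 + 17/72 → 5/12
merge 1/4 + 1/3 → 7/12
merge 5/12 + 7/12 → 1
L = 13/72 + 1/3 + 5/12 + 7/12 + 1 = 181/72 ≈ 2.514 bits/symbol.

2.514 bits/symbol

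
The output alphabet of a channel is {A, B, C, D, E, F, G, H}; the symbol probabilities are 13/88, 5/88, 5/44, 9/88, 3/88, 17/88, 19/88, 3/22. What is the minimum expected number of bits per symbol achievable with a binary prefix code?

2.875 bits/symbol

Repeatedly combine the two least-probable nodes; the expected code length is the sum of the merged weights.
merge 3/88 + 5/88 → 1/11
merge 1/11 + 9/88 → 17/88
merge 5/44 + 3/22 → 1/4
merge 13/88 + 17/88 → 15/44
merge 17/88 + 19/88 → 9/22
merge 1/4 + 15/44 → 13/22
merge 9/22 + 13/22 → 1
L = 1/11 + 17/88 + 1/4 + 15/44 + 9/22 + 13/22 + 1 = 23/8 = 2.875 bits/symbol.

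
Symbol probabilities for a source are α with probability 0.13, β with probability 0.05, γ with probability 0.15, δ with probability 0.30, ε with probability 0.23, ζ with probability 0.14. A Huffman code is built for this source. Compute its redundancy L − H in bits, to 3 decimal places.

0.055 bits

Entropy H = −Σ p log₂ p ≈ 2.4152 bits.
Huffman merges: 1/20+13/100→9/50; 7/50+3/20→29/100; 9/50+23/100→41/100; 29/100+3/10→59/100; 41/100+59/100→1. L = 247/100 ≈ 2.4700.
L − H = 2.4700 − 2.4152 = 0.055 bits.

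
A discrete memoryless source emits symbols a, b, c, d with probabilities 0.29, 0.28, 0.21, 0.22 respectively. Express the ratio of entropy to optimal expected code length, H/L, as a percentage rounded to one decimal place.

Entropy H = −Σ p log₂ p ≈ 1.9855 bits.
Huffman merges: 21/100+11/50→43/100; 7/25+29/100→57/100; 43/100+57/100→1. L = 2 ≈ 2.0000.
Efficiency = H/L = 1.9855/2.0000 = 99.3%.

99.3%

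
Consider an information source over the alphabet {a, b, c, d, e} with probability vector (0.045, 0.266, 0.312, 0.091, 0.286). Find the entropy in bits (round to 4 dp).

H = −Σ pᵢ log₂ pᵢ.
−0.045·log₂(0.045) = 0.2013
−0.266·log₂(0.266) = 0.5082
−0.312·log₂(0.312) = 0.5243
−0.091·log₂(0.091) = 0.3147
−0.286·log₂(0.286) = 0.5165
Sum ≈ 2.0650 → 2.0650 bits.

2.0650 bits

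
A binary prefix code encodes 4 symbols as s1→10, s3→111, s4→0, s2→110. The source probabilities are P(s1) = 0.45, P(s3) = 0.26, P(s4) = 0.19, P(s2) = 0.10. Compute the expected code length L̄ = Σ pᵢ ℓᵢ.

L̄ = Σ pᵢ·ℓᵢ = 0.45·2 + 0.26·3 + 0.19·1 + 0.10·3 = 2.17 bits/symbol.

2.17 bits/symbol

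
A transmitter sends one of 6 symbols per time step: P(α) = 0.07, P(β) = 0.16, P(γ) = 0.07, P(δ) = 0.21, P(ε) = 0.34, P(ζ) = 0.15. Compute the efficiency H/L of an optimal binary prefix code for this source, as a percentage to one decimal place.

97.6%

Entropy H = −Σ p log₂ p ≈ 2.3727 bits.
Huffman merges: 7/100+7/100→7/50; 7/50+3/20→29/100; 4/25+21/100→37/100; 29/100+17/50→63/100; 37/100+63/100→1. L = 243/100 ≈ 2.4300.
Efficiency = H/L = 2.3727/2.4300 = 97.6%.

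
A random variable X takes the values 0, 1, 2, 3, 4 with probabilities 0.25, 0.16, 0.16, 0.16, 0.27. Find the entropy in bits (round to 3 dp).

H = −Σ pᵢ log₂ pᵢ.
−0.25·log₂(0.25) = 0.5000
−0.16·log₂(0.16) = 0.4230
−0.16·log₂(0.16) = 0.4230
−0.16·log₂(0.16) = 0.4230
−0.27·log₂(0.27) = 0.5100
Sum ≈ 2.2791 → 2.279 bits.

2.279 bits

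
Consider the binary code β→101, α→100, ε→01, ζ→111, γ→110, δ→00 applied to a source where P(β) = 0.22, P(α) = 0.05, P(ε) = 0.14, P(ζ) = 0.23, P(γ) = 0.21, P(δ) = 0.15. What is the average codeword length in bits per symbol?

2.71 bits/symbol

L̄ = Σ pᵢ·ℓᵢ = 0.22·3 + 0.05·3 + 0.14·2 + 0.23·3 + 0.21·3 + 0.15·2 = 2.71 bits/symbol.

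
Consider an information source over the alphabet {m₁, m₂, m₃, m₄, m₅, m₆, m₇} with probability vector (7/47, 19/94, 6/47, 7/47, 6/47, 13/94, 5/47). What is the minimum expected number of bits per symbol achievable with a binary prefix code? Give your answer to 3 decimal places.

Repeatedly combine the two least-probable nodes; the expected code length is the sum of the merged weights.
merge 5/47 + 6/47 → 11/47
merge 6/47 + 13/94 → 25/94
merge 7/47 + 7/47 → 14/47
merge 19/94 + 11/47 → 41/94
merge 25/94 + 14/47 → 53/94
merge 41/94 + 53/94 → 1
L = 11/47 + 25/94 + 14/47 + 41/94 + 53/94 + 1 = 263/94 ≈ 2.798 bits/symbol.

2.798 bits/symbol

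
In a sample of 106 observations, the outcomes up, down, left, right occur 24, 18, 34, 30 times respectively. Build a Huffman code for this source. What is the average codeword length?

2 bits/symbol

Probabilities are the counts divided by 106.
Repeatedly combine the two least-probable nodes; the expected code length is the sum of the merged weights.
merge 9/53 + 12/53 → 21/53
merge 15/53 + 17/53 → 32/53
merge 21/53 + 32/53 → 1
L = 21/53 + 32/53 + 1 = 2 bits/symbol.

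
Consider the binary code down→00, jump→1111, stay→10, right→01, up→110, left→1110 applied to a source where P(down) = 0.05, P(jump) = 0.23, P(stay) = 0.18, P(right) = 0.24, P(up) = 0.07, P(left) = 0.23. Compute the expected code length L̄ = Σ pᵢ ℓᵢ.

L̄ = Σ pᵢ·ℓᵢ = 0.05·2 + 0.23·4 + 0.18·2 + 0.24·2 + 0.07·3 + 0.23·4 = 2.99 bits/symbol.

2.99 bits/symbol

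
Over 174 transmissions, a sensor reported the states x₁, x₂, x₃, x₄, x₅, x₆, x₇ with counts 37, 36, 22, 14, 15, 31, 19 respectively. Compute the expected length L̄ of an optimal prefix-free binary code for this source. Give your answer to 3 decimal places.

Probabilities are the counts divided by 174.
Repeatedly combine the two least-probable nodes; the expected code length is the sum of the merged weights.
merge 7/87 + 5/58 → 1/6
merge 19/174 + 11/87 → 41/174
merge 1/6 + 31/174 → 10/29
merge 6/29 + 37/174 → 73/174
merge 41/174 + 10/29 → 101/174
merge 73/174 + 101/174 → 1
L = 1/6 + 41/174 + 10/29 + 73/174 + 101/174 + 1 = 239/87 ≈ 2.747 bits/symbol.

2.747 bits/symbol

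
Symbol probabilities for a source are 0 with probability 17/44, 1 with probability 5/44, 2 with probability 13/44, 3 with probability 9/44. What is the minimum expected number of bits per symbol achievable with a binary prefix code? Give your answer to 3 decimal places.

1.932 bits/symbol

Repeatedly combine the two least-probable nodes; the expected code length is the sum of the merged weights.
merge 5/44 + 9/44 → 7/22
merge 13/44 + 7/22 → 27/44
merge 17/44 + 27/44 → 1
L = 7/22 + 27/44 + 1 = 85/44 ≈ 1.932 bits/symbol.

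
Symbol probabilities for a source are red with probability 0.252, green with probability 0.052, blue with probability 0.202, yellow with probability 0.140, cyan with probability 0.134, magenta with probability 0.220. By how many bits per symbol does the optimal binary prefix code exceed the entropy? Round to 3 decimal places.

0.057 bits

Entropy H = −Σ p log₂ p ≈ 2.4553 bits.
Huffman merges: 13/250+67/500→93/500; 7/50+93/500→163/500; 101/500+11/50→211/500; 63/250+163/500→289/500; 211/500+289/500→1. L = 314/125 ≈ 2.5120.
L − H = 2.5120 − 2.4553 = 0.057 bits.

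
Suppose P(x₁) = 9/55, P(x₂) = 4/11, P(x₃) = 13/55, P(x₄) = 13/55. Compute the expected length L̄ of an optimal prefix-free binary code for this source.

2 bits/symbol

Repeatedly combine the two least-probable nodes; the expected code length is the sum of the merged weights.
merge 9/55 + 13/55 → 2/5
merge 13/55 + 4/11 → 3/5
merge 2/5 + 3/5 → 1
L = 2/5 + 3/5 + 1 = 2 bits/symbol.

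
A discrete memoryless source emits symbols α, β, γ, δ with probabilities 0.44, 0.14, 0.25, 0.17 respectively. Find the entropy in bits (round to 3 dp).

1.853 bits

H = −Σ pᵢ log₂ pᵢ.
−0.44·log₂(0.44) = 0.5211
−0.14·log₂(0.14) = 0.3971
−0.25·log₂(0.25) = 0.5000
−0.17·log₂(0.17) = 0.4346
Sum ≈ 1.8528 → 1.853 bits.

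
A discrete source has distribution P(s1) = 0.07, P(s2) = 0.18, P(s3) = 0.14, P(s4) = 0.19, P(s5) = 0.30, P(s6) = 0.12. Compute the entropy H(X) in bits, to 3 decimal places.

2.454 bits

H = −Σ pᵢ log₂ pᵢ.
−0.07·log₂(0.07) = 0.2686
−0.18·log₂(0.18) = 0.4453
−0.14·log₂(0.14) = 0.3971
−0.19·log₂(0.19) = 0.4552
−0.30·log₂(0.30) = 0.5211
−0.12·log₂(0.12) = 0.3671
Sum ≈ 2.4544 → 2.454 bits.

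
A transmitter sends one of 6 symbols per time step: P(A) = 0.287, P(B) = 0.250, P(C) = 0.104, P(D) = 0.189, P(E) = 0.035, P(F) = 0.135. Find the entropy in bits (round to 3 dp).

H = −Σ pᵢ log₂ pᵢ.
−0.287·log₂(0.287) = 0.5169
−0.250·log₂(0.250) = 0.5000
−0.104·log₂(0.104) = 0.3396
−0.189·log₂(0.189) = 0.4543
−0.035·log₂(0.035) = 0.1693
−0.135·log₂(0.135) = 0.3900
Sum ≈ 2.3700 → 2.370 bits.

2.370 bits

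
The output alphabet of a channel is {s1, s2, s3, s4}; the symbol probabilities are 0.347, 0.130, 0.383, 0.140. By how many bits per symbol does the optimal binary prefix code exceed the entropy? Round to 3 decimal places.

Entropy H = −Σ p log₂ p ≈ 1.8399 bits.
Huffman merges: 13/100+7/50→27/100; 27/100+347/1000→617/1000; 383/1000+617/1000→1. L = 1887/1000 ≈ 1.8870.
L − H = 1.8870 − 1.8399 = 0.047 bits.

0.047 bits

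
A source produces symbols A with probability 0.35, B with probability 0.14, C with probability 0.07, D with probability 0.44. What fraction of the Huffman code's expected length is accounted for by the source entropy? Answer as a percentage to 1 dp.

97.0%

Entropy H = −Σ p log₂ p ≈ 1.7169 bits.
Huffman merges: 7/100+7/50→21/100; 21/100+7/20→14/25; 11/25+14/25→1. L = 177/100 ≈ 1.7700.
Efficiency = H/L = 1.7169/1.7700 = 97.0%.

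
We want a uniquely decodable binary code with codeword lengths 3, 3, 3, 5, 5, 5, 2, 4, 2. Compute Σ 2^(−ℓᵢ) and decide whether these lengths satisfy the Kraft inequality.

With common denominator 2^5 = 32: Σ 2^(−ℓᵢ) = 4/32 + 4/32 + 4/32 + 1/32 + 1/32 + 1/32 + 8/32 + 2/32 + 8/32 = 33/32 = 1.03125.
Kraft's inequality requires Σ ≤ 1; here Σ = 1.03125 > 1, so no such prefix code exists.

1.03125; no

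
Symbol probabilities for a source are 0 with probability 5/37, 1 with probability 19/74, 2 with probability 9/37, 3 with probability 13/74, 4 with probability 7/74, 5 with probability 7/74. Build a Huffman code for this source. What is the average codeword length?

2.5 bits/symbol

Repeatedly combine the two least-probable nodes; the expected code length is the sum of the merged weights.
merge 7/74 + 7/74 → 7/37
merge 5/37 + 13/74 → 23/74
merge 7/37 + 9/37 → 16/37
merge 19/74 + 23/74 → 21/37
merge 16/37 + 21/37 → 1
L = 7/37 + 23/74 + 16/37 + 21/37 + 1 = 5/2 = 2.5 bits/symbol.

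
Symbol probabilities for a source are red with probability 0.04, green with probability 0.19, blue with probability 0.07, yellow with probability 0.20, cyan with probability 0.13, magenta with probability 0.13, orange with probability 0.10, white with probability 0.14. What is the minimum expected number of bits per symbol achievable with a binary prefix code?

Repeatedly combine the two least-probable nodes; the expected code length is the sum of the merged weights.
merge 1/25 + 7/100 → 11/100
merge 1/10 + 11/100 → 21/100
merge 13/100 + 13/100 → 13/50
merge 7/50 + 19/100 → 33/100
merge 1/5 + 21/100 → 41/100
merge 13/50 + 33/100 → 59/100
merge 41/100 + 59/100 → 1
L = 11/100 + 21/100 + 13/50 + 33/100 + 41/100 + 59/100 + 1 = 291/100 = 2.91 bits/symbol.

2.91 bits/symbol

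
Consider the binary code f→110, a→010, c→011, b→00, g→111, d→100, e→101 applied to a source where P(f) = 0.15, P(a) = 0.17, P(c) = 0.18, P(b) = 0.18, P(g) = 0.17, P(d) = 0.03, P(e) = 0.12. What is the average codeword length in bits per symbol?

L̄ = Σ pᵢ·ℓᵢ = 0.15·3 + 0.17·3 + 0.18·3 + 0.18·2 + 0.17·3 + 0.03·3 + 0.12·3 = 2.82 bits/symbol.

2.82 bits/symbol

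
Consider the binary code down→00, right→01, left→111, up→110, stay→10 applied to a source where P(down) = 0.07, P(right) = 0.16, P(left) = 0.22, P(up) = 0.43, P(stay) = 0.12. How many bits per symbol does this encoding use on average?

L̄ = Σ pᵢ·ℓᵢ = 0.07·2 + 0.16·2 + 0.22·3 + 0.43·3 + 0.12·2 = 2.65 bits/symbol.

2.65 bits/symbol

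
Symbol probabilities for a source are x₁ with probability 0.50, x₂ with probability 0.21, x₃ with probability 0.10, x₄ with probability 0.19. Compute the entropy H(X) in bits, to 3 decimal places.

1.760 bits

H = −Σ pᵢ log₂ pᵢ.
−0.50·log₂(0.50) = 0.5000
−0.21·log₂(0.21) = 0.4728
−0.10·log₂(0.10) = 0.3322
−0.19·log₂(0.19) = 0.4552
Sum ≈ 1.7602 → 1.760 bits.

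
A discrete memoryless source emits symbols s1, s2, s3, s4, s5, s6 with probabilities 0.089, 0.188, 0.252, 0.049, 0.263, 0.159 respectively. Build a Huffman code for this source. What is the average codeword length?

Repeatedly combine the two least-probable nodes; the expected code length is the sum of the merged weights.
merge 49/1000 + 89/1000 → 69/500
merge 69/500 + 159/1000 → 297/1000
merge 47/250 + 63/250 → 11/25
merge 263/1000 + 297/1000 → 14/25
merge 11/25 + 14/25 → 1
L = 69/500 + 297/1000 + 11/25 + 14/25 + 1 = 487/200 = 2.435 bits/symbol.

2.435 bits/symbol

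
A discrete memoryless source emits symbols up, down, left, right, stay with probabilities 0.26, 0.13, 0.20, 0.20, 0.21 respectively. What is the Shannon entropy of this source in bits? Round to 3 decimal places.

H = −Σ pᵢ log₂ pᵢ.
−0.26·log₂(0.26) = 0.5053
−0.13·log₂(0.13) = 0.3826
−0.20·log₂(0.20) = 0.4644
−0.20·log₂(0.20) = 0.4644
−0.21·log₂(0.21) = 0.4728
Sum ≈ 2.2895 → 2.290 bits.

2.290 bits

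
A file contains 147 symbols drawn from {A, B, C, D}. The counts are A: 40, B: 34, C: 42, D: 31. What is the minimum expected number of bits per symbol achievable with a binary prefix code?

Probabilities are the counts divided by 147.
Repeatedly combine the two least-probable nodes; the expected code length is the sum of the merged weights.
merge 31/147 + 34/147 → 65/147
merge 40/147 + 2/7 → 82/147
merge 65/147 + 82/147 → 1
L = 65/147 + 82/147 + 1 = 2 bits/symbol.

2 bits/symbol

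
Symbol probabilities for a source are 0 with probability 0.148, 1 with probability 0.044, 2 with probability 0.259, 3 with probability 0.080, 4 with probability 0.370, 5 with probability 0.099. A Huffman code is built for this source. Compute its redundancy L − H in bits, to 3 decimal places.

Entropy H = −Σ p log₂ p ≈ 2.2635 bits.
Huffman merges: 11/250+2/25→31/250; 99/1000+31/250→223/1000; 37/250+223/1000→371/1000; 259/1000+37/100→629/1000; 371/1000+629/1000→1. L = 2347/1000 ≈ 2.3470.
L − H = 2.3470 − 2.2635 = 0.083 bits.

0.083 bits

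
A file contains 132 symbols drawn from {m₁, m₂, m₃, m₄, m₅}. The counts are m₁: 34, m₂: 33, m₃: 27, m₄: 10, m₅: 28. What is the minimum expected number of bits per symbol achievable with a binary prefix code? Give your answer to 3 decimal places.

2.280 bits/symbol

Probabilities are the counts divided by 132.
Repeatedly combine the two least-probable nodes; the expected code length is the sum of the merged weights.
merge 5/66 + 9/44 → 37/132
merge 7/33 + 1/4 → 61/132
merge 17/66 + 37/132 → 71/132
merge 61/132 + 71/132 → 1
L = 37/132 + 61/132 + 71/132 + 1 = 301/132 ≈ 2.280 bits/symbol.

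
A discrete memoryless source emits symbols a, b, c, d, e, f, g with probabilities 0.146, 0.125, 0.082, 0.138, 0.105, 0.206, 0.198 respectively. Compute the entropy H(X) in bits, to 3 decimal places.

H = −Σ pᵢ log₂ pᵢ.
−0.146·log₂(0.146) = 0.4053
−0.125·log₂(0.125) = 0.3750
−0.082·log₂(0.082) = 0.2959
−0.138·log₂(0.138) = 0.3943
−0.105·log₂(0.105) = 0.3414
−0.206·log₂(0.206) = 0.4695
−0.198·log₂(0.198) = 0.4626
Sum ≈ 2.7440 → 2.744 bits.

2.744 bits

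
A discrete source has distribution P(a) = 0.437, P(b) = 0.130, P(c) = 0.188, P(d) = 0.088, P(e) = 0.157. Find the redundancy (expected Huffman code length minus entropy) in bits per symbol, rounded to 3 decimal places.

Entropy H = −Σ p log₂ p ≈ 2.0858 bits.
Huffman merges: 11/125+13/100→109/500; 157/1000+47/250→69/200; 109/500+69/200→563/1000; 437/1000+563/1000→1. L = 1063/500 ≈ 2.1260.
L − H = 2.1260 − 2.0858 = 0.040 bits.

0.040 bits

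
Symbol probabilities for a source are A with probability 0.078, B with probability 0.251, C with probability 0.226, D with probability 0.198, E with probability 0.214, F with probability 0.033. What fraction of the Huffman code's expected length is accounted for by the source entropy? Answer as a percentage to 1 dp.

98.1%

Entropy H = −Σ p log₂ p ≈ 2.3736 bits.
Huffman merges: 33/1000+39/500→111/1000; 111/1000+99/500→309/1000; 107/500+113/500→11/25; 251/1000+309/1000→14/25; 11/25+14/25→1. L = 121/50 ≈ 2.4200.
Efficiency = H/L = 2.3736/2.4200 = 98.1%.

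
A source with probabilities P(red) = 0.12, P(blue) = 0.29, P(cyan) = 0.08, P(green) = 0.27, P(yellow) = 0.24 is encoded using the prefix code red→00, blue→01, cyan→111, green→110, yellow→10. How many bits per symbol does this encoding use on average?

L̄ = Σ pᵢ·ℓᵢ = 0.12·2 + 0.29·2 + 0.08·3 + 0.27·3 + 0.24·2 = 2.35 bits/symbol.

2.35 bits/symbol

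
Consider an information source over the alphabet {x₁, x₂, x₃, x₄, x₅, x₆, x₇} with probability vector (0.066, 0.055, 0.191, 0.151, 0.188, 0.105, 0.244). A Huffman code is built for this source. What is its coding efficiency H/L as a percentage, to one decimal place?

98.6%

Entropy H = −Σ p log₂ p ≈ 2.6482 bits.
Huffman merges: 11/200+33/500→121/1000; 21/200+121/1000→113/500; 151/1000+47/250→339/1000; 191/1000+113/500→417/1000; 61/250+339/1000→583/1000; 417/1000+583/1000→1. L = 1343/500 ≈ 2.6860.
Efficiency = H/L = 2.6482/2.6860 = 98.6%.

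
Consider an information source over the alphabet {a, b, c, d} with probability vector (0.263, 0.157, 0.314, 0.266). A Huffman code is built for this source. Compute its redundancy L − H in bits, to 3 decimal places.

Entropy H = −Σ p log₂ p ≈ 1.9591 bits.
Huffman merges: 157/1000+263/1000→21/50; 133/500+157/500→29/50; 21/50+29/50→1. L = 2 ≈ 2.0000.
L − H = 2.0000 − 1.9591 = 0.041 bits.

0.041 bits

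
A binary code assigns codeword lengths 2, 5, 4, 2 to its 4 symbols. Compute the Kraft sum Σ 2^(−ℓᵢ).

With common denominator 2^5 = 32: Σ 2^(−ℓᵢ) = 8/32 + 1/32 + 2/32 + 8/32 = 19/32 = 0.59375.

0.59375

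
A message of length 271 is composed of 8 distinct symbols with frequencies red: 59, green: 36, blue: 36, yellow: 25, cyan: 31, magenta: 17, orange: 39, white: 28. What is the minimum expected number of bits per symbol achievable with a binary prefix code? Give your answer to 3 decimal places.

Probabilities are the counts divided by 271.
Repeatedly combine the two least-probable nodes; the expected code length is the sum of the merged weights.
merge 17/271 + 25/271 → 42/271
merge 28/271 + 31/271 → 59/271
merge 36/271 + 36/271 → 72/271
merge 39/271 + 42/271 → 81/271
merge 59/271 + 59/271 → 118/271
merge 72/271 + 81/271 → 153/271
merge 118/271 + 153/271 → 1
L = 42/271 + 59/271 + 72/271 + 81/271 + 118/271 + 153/271 + 1 = 796/271 ≈ 2.937 bits/symbol.

2.937 bits/symbol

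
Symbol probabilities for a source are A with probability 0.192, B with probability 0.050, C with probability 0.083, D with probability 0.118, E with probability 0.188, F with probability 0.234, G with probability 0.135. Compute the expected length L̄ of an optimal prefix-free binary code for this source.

Repeatedly combine the two least-probable nodes; the expected code length is the sum of the merged weights.
merge 1/20 + 83/1000 → 133/1000
merge 59/500 + 133/1000 → 251/1000
merge 27/200 + 47/250 → 323/1000
merge 24/125 + 117/500 → 213/500
merge 251/1000 + 323/1000 → 287/500
merge 213/500 + 287/500 → 1
L = 133/1000 + 251/1000 + 323/1000 + 213/500 + 287/500 + 1 = 2707/1000 = 2.707 bits/symbol.

2.707 bits/symbol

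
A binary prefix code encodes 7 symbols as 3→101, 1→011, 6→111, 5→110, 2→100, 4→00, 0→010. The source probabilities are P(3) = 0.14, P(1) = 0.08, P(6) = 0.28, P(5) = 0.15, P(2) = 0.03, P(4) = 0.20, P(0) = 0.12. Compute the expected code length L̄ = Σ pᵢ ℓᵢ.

L̄ = Σ pᵢ·ℓᵢ = 0.14·3 + 0.08·3 + 0.28·3 + 0.15·3 + 0.03·3 + 0.20·2 + 0.12·3 = 2.8 bits/symbol.

2.8 bits/symbol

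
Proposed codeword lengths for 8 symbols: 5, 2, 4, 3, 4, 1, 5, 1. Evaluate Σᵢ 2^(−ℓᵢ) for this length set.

1.5625

With common denominator 2^5 = 32: Σ 2^(−ℓᵢ) = 1/32 + 8/32 + 2/32 + 4/32 + 2/32 + 16/32 + 1/32 + 16/32 = 50/32 = 1.5625.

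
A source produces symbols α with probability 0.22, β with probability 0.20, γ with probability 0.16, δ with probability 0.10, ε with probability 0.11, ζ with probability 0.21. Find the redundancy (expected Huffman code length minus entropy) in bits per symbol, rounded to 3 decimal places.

Entropy H = −Σ p log₂ p ≈ 2.5233 bits.
Huffman merges: 1/10+11/100→21/100; 4/25+1/5→9/25; 21/100+21/100→21/50; 11/50+9/25→29/50; 21/50+29/50→1. L = 257/100 ≈ 2.5700.
L − H = 2.5700 − 2.5233 = 0.047 bits.

0.047 bits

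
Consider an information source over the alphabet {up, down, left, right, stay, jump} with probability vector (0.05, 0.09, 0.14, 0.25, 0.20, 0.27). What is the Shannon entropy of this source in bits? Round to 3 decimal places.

H = −Σ pᵢ log₂ pᵢ.
−0.05·log₂(0.05) = 0.2161
−0.09·log₂(0.09) = 0.3127
−0.14·log₂(0.14) = 0.3971
−0.25·log₂(0.25) = 0.5000
−0.20·log₂(0.20) = 0.4644
−0.27·log₂(0.27) = 0.5100
Sum ≈ 2.4003 → 2.400 bits.

2.400 bits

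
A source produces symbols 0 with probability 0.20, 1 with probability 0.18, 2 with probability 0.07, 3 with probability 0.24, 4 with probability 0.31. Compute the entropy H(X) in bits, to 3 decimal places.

H = −Σ pᵢ log₂ pᵢ.
−0.20·log₂(0.20) = 0.4644
−0.18·log₂(0.18) = 0.4453
−0.07·log₂(0.07) = 0.2686
−0.24·log₂(0.24) = 0.4941
−0.31·log₂(0.31) = 0.5238
Sum ≈ 2.1962 → 2.196 bits.

2.196 bits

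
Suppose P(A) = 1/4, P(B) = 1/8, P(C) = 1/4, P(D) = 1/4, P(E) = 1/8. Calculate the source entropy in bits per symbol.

Each probability is a power of 1/2, so log₂(1/p) is an integer.
H = Σ p·log₂(1/p) = 1/4·2 + 1/8·3 + 1/4·2 + 1/4·2 + 1/8·3 = 2.25 bits.

2.25 bits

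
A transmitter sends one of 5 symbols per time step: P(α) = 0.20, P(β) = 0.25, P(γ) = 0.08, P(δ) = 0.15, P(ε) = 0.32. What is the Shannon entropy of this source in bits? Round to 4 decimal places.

H = −Σ pᵢ log₂ pᵢ.
−0.20·log₂(0.20) = 0.4644
−0.25·log₂(0.25) = 0.5000
−0.08·log₂(0.08) = 0.2915
−0.15·log₂(0.15) = 0.4105
−0.32·log₂(0.32) = 0.5260
Sum ≈ 2.1925 → 2.1925 bits.

2.1925 bits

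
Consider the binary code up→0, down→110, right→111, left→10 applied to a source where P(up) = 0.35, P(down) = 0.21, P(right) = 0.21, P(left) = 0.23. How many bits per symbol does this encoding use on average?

2.07 bits/symbol

L̄ = Σ pᵢ·ℓᵢ = 0.35·1 + 0.21·3 + 0.21·3 + 0.23·2 = 2.07 bits/symbol.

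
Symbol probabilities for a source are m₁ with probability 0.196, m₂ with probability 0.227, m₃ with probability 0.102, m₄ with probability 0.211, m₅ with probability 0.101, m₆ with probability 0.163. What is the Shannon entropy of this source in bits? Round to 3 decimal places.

H = −Σ pᵢ log₂ pᵢ.
−0.196·log₂(0.196) = 0.4608
−0.227·log₂(0.227) = 0.4856
−0.102·log₂(0.102) = 0.3359
−0.211·log₂(0.211) = 0.4736
−0.101·log₂(0.101) = 0.3341
−0.163·log₂(0.163) = 0.4266
Sum ≈ 2.5166 → 2.517 bits.

2.517 bits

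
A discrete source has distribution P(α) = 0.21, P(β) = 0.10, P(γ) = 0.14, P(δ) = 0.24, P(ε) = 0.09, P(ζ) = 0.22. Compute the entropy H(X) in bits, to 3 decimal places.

H = −Σ pᵢ log₂ pᵢ.
−0.21·log₂(0.21) = 0.4728
−0.10·log₂(0.10) = 0.3322
−0.14·log₂(0.14) = 0.3971
−0.24·log₂(0.24) = 0.4941
−0.09·log₂(0.09) = 0.3127
−0.22·log₂(0.22) = 0.4806
Sum ≈ 2.4895 → 2.489 bits.

2.489 bits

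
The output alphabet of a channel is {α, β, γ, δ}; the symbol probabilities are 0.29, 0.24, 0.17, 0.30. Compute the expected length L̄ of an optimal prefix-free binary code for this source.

2 bits/symbol

Repeatedly combine the two least-probable nodes; the expected code length is the sum of the merged weights.
merge 17/100 + 6/25 → 41/100
merge 29/100 + 3/10 → 59/100
merge 41/100 + 59/100 → 1
L = 41/100 + 59/100 + 1 = 2 bits/symbol.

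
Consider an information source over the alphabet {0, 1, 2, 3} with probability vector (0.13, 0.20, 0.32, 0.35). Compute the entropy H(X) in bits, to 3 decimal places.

1.903 bits

H = −Σ pᵢ log₂ pᵢ.
−0.13·log₂(0.13) = 0.3826
−0.20·log₂(0.20) = 0.4644
−0.32·log₂(0.32) = 0.5260
−0.35·log₂(0.35) = 0.5301
Sum ≈ 1.9032 → 1.903 bits.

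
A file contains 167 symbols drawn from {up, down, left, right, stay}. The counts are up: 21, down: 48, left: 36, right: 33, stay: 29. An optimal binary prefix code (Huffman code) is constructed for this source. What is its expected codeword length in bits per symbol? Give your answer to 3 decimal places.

Probabilities are the counts divided by 167.
Repeatedly combine the two least-probable nodes; the expected code length is the sum of the merged weights.
merge 21/167 + 29/167 → 50/167
merge 33/167 + 36/167 → 69/167
merge 48/167 + 50/167 → 98/167
merge 69/167 + 98/167 → 1
L = 50/167 + 69/167 + 98/167 + 1 = 384/167 ≈ 2.299 bits/symbol.

2.299 bits/symbol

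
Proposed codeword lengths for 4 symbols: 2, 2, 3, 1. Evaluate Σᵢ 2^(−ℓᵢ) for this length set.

1.125

With common denominator 2^3 = 8: Σ 2^(−ℓᵢ) = 2/8 + 2/8 + 1/8 + 4/8 = 9/8 = 1.125.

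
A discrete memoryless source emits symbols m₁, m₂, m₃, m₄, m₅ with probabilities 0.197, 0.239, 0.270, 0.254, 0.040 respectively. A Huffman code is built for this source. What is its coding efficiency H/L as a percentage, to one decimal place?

96.3%

Entropy H = −Σ p log₂ p ≈ 2.1532 bits.
Huffman merges: 1/25+197/1000→237/1000; 237/1000+239/1000→119/250; 127/500+27/100→131/250; 119/250+131/250→1. L = 2237/1000 ≈ 2.2370.
Efficiency = H/L = 2.1532/2.2370 = 96.3%.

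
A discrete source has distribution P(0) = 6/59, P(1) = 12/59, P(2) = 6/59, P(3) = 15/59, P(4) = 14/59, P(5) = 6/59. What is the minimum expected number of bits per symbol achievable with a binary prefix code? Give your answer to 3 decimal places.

Repeatedly combine the two least-probable nodes; the expected code length is the sum of the merged weights.
merge 6/59 + 6/59 → 12/59
merge 6/59 + 12/59 → 18/59
merge 12/59 + 14/59 → 26/59
merge 15/59 + 18/59 → 33/59
merge 26/59 + 33/59 → 1
L = 12/59 + 18/59 + 26/59 + 33/59 + 1 = 148/59 ≈ 2.508 bits/symbol.

2.508 bits/symbol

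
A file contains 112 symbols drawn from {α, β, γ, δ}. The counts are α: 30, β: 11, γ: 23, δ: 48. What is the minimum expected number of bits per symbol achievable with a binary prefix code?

Probabilities are the counts divided by 112.
Repeatedly combine the two least-probable nodes; the expected code length is the sum of the merged weights.
merge 11/112 + 23/112 → 17/56
merge 15/56 + 17/56 → 4/7
merge 3/7 + 4/7 → 1
L = 17/56 + 4/7 + 1 = 15/8 = 1.875 bits/symbol.

1.875 bits/symbol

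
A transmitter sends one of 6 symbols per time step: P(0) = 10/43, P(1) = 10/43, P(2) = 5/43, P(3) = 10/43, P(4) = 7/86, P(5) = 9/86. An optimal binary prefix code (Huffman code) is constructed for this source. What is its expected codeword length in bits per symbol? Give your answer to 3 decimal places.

Repeatedly combine the two least-probable nodes; the expected code length is the sum of the merged weights.
merge 7/86 + 9/86 → 8/43
merge 5/43 + 8/43 → 13/43
merge 10/43 + 10/43 → 20/43
merge 10/43 + 13/43 → 23/43
merge 20/43 + 23/43 → 1
L = 8/43 + 13/43 + 20/43 + 23/43 + 1 = 107/43 ≈ 2.488 bits/symbol.

2.488 bits/symbol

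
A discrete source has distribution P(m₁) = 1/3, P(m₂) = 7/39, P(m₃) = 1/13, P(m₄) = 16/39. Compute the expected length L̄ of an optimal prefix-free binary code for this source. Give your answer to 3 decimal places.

1.846 bits/symbol

Repeatedly combine the two least-probable nodes; the expected code length is the sum of the merged weights.
merge 1/13 + 7/39 → 10/39
merge 10/39 + 1/3 → 23/39
merge 16/39 + 23/39 → 1
L = 10/39 + 23/39 + 1 = 24/13 ≈ 1.846 bits/symbol.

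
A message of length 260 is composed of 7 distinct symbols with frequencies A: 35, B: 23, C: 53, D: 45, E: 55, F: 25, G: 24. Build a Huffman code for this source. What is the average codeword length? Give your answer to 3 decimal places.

Probabilities are the counts divided by 260.
Repeatedly combine the two least-probable nodes; the expected code length is the sum of the merged weights.
merge 23/260 + 6/65 → 47/260
merge 5/52 + 7/52 → 3/13
merge 9/52 + 47/260 → 23/65
merge 53/260 + 11/52 → 27/65
merge 3/13 + 23/65 → 38/65
merge 27/65 + 38/65 → 1
L = 47/260 + 3/13 + 23/65 + 27/65 + 38/65 + 1 = 719/260 ≈ 2.765 bits/symbol.

2.765 bits/symbol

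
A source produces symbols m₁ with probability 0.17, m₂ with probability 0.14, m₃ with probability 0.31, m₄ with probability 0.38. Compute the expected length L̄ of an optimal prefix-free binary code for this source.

1.93 bits/symbol

Repeatedly combine the two least-probable nodes; the expected code length is the sum of the merged weights.
merge 7/50 + 17/100 → 31/100
merge 31/100 + 31/100 → 31/50
merge 19/50 + 31/50 → 1
L = 31/100 + 31/50 + 1 = 193/100 = 1.93 bits/symbol.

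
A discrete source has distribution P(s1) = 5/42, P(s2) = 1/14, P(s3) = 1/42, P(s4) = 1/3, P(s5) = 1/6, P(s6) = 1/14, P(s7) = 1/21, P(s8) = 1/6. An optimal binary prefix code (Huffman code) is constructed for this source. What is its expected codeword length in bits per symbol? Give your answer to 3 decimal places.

Repeatedly combine the two least-probable nodes; the expected code length is the sum of the merged weights.
merge 1/42 + 1/21 → 1/14
merge 1/14 + 1/14 → 1/7
merge 1/14 + 5/42 → 4/21
merge 1/7 + 1/6 → 13/42
merge 1/6 + 4/21 → 5/14
merge 13/42 + 1/3 → 9/14
merge 5/14 + 9/14 → 1
L = 1/14 + 1/7 + 4/21 + 13/42 + 5/14 + 9/14 + 1 = 19/7 ≈ 2.714 bits/symbol.

2.714 bits/symbol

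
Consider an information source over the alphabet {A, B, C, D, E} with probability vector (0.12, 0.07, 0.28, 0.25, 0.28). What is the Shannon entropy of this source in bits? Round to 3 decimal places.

2.164 bits

H = −Σ pᵢ log₂ pᵢ.
−0.12·log₂(0.12) = 0.3671
−0.07·log₂(0.07) = 0.2686
−0.28·log₂(0.28) = 0.5142
−0.25·log₂(0.25) = 0.5000
−0.28·log₂(0.28) = 0.5142
Sum ≈ 2.1641 → 2.164 bits.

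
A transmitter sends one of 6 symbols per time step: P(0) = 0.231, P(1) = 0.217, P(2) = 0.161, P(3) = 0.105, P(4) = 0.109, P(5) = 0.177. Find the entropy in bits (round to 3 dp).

2.523 bits

H = −Σ pᵢ log₂ pᵢ.
−0.231·log₂(0.231) = 0.4883
−0.217·log₂(0.217) = 0.4783
−0.161·log₂(0.161) = 0.4242
−0.105·log₂(0.105) = 0.3414
−0.109·log₂(0.109) = 0.3485
−0.177·log₂(0.177) = 0.4422
Sum ≈ 2.5230 → 2.523 bits.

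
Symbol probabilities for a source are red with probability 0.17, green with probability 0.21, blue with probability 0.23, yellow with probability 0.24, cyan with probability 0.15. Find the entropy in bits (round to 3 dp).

H = −Σ pᵢ log₂ pᵢ.
−0.17·log₂(0.17) = 0.4346
−0.21·log₂(0.21) = 0.4728
−0.23·log₂(0.23) = 0.4877
−0.24·log₂(0.24) = 0.4941
−0.15·log₂(0.15) = 0.4105
Sum ≈ 2.2998 → 2.300 bits.

2.300 bits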